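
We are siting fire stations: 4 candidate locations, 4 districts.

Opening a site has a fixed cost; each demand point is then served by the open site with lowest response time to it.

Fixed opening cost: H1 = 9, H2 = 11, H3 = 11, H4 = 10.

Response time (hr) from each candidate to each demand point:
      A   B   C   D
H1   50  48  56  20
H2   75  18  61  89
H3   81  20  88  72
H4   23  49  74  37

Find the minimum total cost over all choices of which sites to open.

147

Open {H1, H2, H4}: assign each demand point to its cheapest open site.
  A→H4 23, B→H2 18, C→H1 56, D→H1 20
  response time 117, fixed 30 → total 147.
Compare {H1, H3, H4}: response time 119 + fixed 30 = 149.
Compare {H1, H2, H3, H4}: response time 117 + fixed 41 = 158.
Compare {H2, H4}: response time 139 + fixed 21 = 160.
All other subsets cost ≥ 149. Minimum total cost: 147.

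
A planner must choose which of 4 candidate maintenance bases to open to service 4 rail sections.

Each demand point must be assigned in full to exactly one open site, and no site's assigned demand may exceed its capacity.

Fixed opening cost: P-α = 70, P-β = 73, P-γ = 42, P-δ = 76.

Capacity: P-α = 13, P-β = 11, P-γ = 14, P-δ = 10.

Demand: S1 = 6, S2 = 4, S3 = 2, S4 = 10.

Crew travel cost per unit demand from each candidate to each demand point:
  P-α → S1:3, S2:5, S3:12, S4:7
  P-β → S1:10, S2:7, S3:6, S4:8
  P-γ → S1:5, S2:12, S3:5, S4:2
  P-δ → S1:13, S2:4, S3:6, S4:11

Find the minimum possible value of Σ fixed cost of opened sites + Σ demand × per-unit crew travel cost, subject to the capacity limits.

180

Open {P-α, P-γ}; cheapest assignment that respects the capacities:
  P-α (cap 13, load 10): S1, S2 — cost 6×3 + 4×5 = 38
  P-γ (cap 14, load 12): S3, S4 — cost 2×5 + 10×2 = 30
  Shipping 68, fixed 112 → total 180.
  Any other capacity-feasible assignment to {P-α, P-γ} ships for at least 68.
Compare {P-β, P-γ}: its best feasible assignment gives total 233.
Compare {P-γ, P-δ}: its best feasible assignment gives total 242.
Every other set of open sites that can feasibly serve all demand totals ≥ 233 even under its best assignment. Minimum: 180.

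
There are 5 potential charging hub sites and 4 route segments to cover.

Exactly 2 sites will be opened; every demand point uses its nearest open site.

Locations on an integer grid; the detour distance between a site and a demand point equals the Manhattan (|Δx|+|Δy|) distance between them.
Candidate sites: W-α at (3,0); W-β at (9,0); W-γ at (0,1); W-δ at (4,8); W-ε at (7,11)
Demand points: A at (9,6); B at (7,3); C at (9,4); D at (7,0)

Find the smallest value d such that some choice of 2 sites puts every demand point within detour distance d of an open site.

Open {W-α, W-β}.
  Farthest demand point is A at detour distance 6 (to W-β); all others are ≤ 6.
With {W-β, W-γ} the worst case is 6.
With {W-β, W-δ} the worst case is 6.
No size-2 selection achieves below 6.

6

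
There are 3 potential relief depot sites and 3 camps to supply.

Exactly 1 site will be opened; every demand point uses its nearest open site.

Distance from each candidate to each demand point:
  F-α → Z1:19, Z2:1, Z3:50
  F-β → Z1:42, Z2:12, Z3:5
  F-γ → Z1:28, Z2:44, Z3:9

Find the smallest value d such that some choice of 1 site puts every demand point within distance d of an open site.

42

Open {F-β}.
  Farthest demand point is Z1 at distance 42 (to F-β); all others are ≤ 42.
With {F-γ} the worst case is 44.
With {F-α} the worst case is 50.
No size-1 selection achieves below 42.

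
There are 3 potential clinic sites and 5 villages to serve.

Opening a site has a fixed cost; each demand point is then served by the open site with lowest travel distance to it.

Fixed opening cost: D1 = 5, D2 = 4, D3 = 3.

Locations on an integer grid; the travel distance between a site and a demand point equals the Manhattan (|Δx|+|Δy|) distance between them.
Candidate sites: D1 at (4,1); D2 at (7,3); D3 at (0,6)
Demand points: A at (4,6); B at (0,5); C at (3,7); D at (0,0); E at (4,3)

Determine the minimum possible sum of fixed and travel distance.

24

Open {D1, D3}: assign each demand point to its cheapest open site.
  A→D3 4, B→D3 1, C→D3 4, D→D1 5, E→D1 2
  travel distance 16, fixed 8 → total 24.
Compare {D3}: travel distance 22 + fixed 3 = 25.
Compare {D2, D3}: travel distance 18 + fixed 7 = 25.
Compare {D1, D2, D3}: travel distance 16 + fixed 12 = 28.
All other subsets cost ≥ 25. Minimum total cost: 24.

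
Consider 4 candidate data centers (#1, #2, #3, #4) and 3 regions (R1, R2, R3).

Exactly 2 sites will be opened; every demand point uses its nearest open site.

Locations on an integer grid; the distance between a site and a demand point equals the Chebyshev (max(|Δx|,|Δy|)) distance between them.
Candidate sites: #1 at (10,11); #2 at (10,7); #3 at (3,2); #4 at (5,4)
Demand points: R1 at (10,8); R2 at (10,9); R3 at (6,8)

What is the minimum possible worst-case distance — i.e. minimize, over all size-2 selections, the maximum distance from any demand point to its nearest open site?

Open {#1, #2}.
  Farthest demand point is R3 at distance 4 (to #1); all others are ≤ 4.
With {#1, #3} the worst case is 4.
With {#1, #4} the worst case is 4.
No size-2 selection achieves below 4.

4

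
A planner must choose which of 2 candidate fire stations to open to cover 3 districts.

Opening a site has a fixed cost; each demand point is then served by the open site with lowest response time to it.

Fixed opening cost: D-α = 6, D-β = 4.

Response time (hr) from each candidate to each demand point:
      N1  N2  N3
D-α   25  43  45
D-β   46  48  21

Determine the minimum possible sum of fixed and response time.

Open {D-α, D-β}: assign each demand point to its cheapest open site.
  N1→D-α 25, N2→D-α 43, N3→D-β 21
  response time 89, fixed 10 → total 99.
Compare {D-α}: response time 113 + fixed 6 = 119.
Compare {D-β}: response time 115 + fixed 4 = 119.

99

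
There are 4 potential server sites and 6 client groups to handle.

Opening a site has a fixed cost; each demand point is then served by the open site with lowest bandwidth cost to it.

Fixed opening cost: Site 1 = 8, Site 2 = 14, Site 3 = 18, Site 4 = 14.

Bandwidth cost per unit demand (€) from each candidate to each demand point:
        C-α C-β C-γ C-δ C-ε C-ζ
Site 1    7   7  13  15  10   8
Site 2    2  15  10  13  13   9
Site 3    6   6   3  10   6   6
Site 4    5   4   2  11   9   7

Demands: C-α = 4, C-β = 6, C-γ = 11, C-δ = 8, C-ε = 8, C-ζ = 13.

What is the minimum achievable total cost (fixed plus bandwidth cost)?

Open {Site 3, Site 4}: assign each demand point to its cheapest open site.
  C-α→Site 4 4×5=20, C-β→Site 4 6×4=24, C-γ→Site 4 11×2=22, C-δ→Site 3 8×10=80, C-ε→Site 3 8×6=48, C-ζ→Site 3 13×6=78
  bandwidth cost 272, fixed 32 → total 304.
Compare {Site 2, Site 3, Site 4}: bandwidth cost 260 + fixed 46 = 306.
Compare {Site 1, Site 3, Site 4}: bandwidth cost 272 + fixed 40 = 312.
Compare {Site 1, Site 2, Site 3, Site 4}: bandwidth cost 260 + fixed 54 = 314.
All other subsets cost ≥ 306. Minimum total cost: 304.

304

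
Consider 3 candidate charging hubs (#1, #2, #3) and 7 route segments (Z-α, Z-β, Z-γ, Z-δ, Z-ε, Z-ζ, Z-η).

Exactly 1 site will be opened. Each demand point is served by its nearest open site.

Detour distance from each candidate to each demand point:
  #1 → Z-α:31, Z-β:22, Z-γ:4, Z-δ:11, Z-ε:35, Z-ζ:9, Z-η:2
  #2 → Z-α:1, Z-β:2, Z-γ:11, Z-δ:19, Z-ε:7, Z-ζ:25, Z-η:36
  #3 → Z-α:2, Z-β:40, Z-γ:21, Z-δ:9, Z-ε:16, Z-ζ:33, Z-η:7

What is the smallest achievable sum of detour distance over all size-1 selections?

Open {#2}.
  Z-α→#2 1, Z-β→#2 2, Z-γ→#2 11, Z-δ→#2 19, Z-ε→#2 7, Z-ζ→#2 25, Z-η→#2 36  ⇒ total 101.
Compare {#1}: total 114.
Compare {#3}: total 128.

101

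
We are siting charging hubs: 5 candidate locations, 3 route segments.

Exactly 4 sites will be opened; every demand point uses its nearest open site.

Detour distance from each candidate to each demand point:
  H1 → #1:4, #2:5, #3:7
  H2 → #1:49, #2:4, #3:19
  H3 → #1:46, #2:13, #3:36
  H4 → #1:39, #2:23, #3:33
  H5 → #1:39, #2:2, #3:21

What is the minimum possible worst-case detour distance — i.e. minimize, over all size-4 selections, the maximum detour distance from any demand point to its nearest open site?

Open {H1, H2, H3, H4}.
  Farthest demand point is #3 at detour distance 7 (to H1); all others are ≤ 7.
With {H1, H2, H3, H5} the worst case is 7.
With {H1, H2, H4, H5} the worst case is 7.
No size-4 selection achieves below 7.

7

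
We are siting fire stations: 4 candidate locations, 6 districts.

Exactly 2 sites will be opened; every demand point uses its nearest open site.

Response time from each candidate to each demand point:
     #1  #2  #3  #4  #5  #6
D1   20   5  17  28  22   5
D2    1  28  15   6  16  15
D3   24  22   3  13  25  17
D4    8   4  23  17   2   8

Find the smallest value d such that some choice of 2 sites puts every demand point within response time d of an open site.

13

Open {D3, D4}.
  Farthest demand point is #4 at response time 13 (to D3); all others are ≤ 13.
With {D2, D4} the worst case is 15.
With {D1, D2} the worst case is 16.
No size-2 selection achieves below 13.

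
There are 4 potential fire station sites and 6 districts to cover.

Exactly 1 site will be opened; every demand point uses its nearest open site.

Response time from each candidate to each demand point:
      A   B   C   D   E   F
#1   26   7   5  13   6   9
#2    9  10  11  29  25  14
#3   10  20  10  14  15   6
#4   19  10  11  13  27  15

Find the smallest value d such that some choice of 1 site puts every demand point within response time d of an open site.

Open {#3}.
  Farthest demand point is B at response time 20 (to #3); all others are ≤ 20.
With {#1} the worst case is 26.
With {#4} the worst case is 27.
No size-1 selection achieves below 20.

20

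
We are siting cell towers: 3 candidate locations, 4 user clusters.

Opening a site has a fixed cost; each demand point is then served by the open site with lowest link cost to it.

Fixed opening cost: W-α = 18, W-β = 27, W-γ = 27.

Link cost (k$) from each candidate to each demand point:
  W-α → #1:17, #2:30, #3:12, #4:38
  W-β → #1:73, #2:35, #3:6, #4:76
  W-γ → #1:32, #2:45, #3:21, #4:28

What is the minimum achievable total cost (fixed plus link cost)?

115

Open {W-α}: assign each demand point to its cheapest open site.
  #1→W-α 17, #2→W-α 30, #3→W-α 12, #4→W-α 38
  link cost 97, fixed 18 → total 115.
Compare {W-α, W-γ}: link cost 87 + fixed 45 = 132.
Compare {W-α, W-β}: link cost 91 + fixed 45 = 136.
Compare {W-γ}: link cost 126 + fixed 27 = 153.
All other subsets cost ≥ 132. Minimum total cost: 115.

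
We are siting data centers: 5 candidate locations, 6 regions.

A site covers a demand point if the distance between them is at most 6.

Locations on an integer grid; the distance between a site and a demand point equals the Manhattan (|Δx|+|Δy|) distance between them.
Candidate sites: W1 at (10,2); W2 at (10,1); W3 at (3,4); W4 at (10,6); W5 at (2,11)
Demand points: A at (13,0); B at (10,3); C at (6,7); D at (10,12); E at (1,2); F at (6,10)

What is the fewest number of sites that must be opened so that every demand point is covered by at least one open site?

Coverage sets (demand points within 6 of each site):
  W1: {A, B}
  W2: {A, B}
  W3: {C, E}
  W4: {B, C, D}
  W5: {F}
No 3 sites suffice: every size-3 union leaves at least one demand point uncovered.
But {W1, W3, W4, W5} covers everything, so the minimum is 4.

4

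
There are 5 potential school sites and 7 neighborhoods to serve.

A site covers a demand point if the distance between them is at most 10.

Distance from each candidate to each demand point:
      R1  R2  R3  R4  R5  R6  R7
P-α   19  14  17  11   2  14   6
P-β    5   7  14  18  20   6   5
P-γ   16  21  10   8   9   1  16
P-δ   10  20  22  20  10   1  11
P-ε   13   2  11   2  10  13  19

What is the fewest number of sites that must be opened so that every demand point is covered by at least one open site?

2

Coverage sets (demand points within 10 of each site):
  P-α: {R5, R7}
  P-β: {R1, R2, R6, R7}
  P-γ: {R3, R4, R5, R6}
  P-δ: {R1, R5, R6}
  P-ε: {R2, R4, R5}
No single site covers all 7 demand points.
But {P-β, P-γ} covers everything, so the minimum is 2.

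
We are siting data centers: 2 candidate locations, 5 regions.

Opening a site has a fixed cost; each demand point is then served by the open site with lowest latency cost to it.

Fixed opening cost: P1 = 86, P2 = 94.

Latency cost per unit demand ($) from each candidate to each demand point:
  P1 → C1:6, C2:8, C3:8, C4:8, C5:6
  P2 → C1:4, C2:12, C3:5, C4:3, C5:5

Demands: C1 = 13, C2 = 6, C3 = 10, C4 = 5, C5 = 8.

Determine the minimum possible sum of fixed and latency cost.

Open {P2}: assign each demand point to its cheapest open site.
  C1→P2 13×4=52, C2→P2 6×12=72, C3→P2 10×5=50, C4→P2 5×3=15, C5→P2 8×5=40
  latency cost 229, fixed 94 → total 323.
Compare {P1}: latency cost 294 + fixed 86 = 380.
Compare {P1, P2}: latency cost 205 + fixed 180 = 385.

323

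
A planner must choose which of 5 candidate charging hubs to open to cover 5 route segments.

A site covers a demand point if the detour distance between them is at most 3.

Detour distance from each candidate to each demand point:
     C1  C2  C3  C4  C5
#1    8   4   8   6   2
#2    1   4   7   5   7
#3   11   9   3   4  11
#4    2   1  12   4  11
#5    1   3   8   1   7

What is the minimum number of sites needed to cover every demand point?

Coverage sets (demand points within 3 of each site):
  #1: {C5}
  #2: {C1}
  #3: {C3}
  #4: {C1, C2}
  #5: {C1, C2, C4}
No 2 sites suffice: every size-2 union leaves at least one demand point uncovered.
But {#1, #3, #5} covers everything, so the minimum is 3.

3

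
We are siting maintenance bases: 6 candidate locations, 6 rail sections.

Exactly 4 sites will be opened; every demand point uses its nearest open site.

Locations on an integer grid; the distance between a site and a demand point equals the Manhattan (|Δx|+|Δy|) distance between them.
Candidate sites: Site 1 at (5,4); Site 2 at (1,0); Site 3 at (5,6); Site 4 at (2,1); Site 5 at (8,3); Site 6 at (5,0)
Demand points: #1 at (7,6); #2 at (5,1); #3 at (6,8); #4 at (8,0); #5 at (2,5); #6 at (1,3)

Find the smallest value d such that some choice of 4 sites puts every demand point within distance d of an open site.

4

Open {Site 1, Site 2, Site 3, Site 5}.
  Farthest demand point is #5 at distance 4 (to Site 1); all others are ≤ 4.
With {Site 1, Site 2, Site 3, Site 6} the worst case is 4.
With {Site 1, Site 3, Site 4, Site 5} the worst case is 4.
No size-4 selection achieves below 4.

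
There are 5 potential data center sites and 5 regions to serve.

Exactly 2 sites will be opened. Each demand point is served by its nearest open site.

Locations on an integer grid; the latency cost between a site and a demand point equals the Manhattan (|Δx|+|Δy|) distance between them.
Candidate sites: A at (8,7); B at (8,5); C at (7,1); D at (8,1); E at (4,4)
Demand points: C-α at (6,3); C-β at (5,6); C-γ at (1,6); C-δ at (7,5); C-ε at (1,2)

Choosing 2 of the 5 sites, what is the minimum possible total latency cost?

17

Open {B, E}.
  C-α→E 3, C-β→E 3, C-γ→E 5, C-δ→B 1, C-ε→E 5  ⇒ total 17.
Compare {A, E}: total 19.
Compare {C, E}: total 20.
No size-2 selection does better; minimum is 17.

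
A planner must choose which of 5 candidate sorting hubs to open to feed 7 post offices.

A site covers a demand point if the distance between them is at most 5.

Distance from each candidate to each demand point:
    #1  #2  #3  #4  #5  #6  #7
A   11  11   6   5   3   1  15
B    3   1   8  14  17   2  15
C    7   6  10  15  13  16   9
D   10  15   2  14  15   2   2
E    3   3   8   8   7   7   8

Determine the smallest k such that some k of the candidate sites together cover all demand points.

3

Coverage sets (demand points within 5 of each site):
  A: {#4, #5, #6}
  B: {#1, #2, #6}
  C: {}
  D: {#3, #6, #7}
  E: {#1, #2}
No 2 sites suffice: every size-2 union leaves at least one demand point uncovered.
But {A, B, D} covers everything, so the minimum is 3.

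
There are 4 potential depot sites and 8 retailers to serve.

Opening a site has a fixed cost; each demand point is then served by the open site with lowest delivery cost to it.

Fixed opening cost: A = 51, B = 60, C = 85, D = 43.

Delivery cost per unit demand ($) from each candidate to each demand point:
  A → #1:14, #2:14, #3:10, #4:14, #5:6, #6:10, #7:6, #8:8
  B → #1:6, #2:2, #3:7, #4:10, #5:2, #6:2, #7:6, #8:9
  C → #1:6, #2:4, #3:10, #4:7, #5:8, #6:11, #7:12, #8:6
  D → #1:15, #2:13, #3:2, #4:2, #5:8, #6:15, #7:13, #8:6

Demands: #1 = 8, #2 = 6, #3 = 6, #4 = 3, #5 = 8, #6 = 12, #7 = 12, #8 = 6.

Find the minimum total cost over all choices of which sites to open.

Open {B, D}: assign each demand point to its cheapest open site.
  #1→B 8×6=48, #2→B 6×2=12, #3→D 6×2=12, #4→D 3×2=6, #5→B 8×2=16, #6→B 12×2=24, #7→B 12×6=72, #8→D 6×6=36
  delivery cost 226, fixed 103 → total 329.
Compare {B}: delivery cost 298 + fixed 60 = 358.
Compare {A, B, D}: delivery cost 226 + fixed 154 = 380.
Compare {A, B}: delivery cost 292 + fixed 111 = 403.
All other subsets cost ≥ 358. Minimum total cost: 329.

329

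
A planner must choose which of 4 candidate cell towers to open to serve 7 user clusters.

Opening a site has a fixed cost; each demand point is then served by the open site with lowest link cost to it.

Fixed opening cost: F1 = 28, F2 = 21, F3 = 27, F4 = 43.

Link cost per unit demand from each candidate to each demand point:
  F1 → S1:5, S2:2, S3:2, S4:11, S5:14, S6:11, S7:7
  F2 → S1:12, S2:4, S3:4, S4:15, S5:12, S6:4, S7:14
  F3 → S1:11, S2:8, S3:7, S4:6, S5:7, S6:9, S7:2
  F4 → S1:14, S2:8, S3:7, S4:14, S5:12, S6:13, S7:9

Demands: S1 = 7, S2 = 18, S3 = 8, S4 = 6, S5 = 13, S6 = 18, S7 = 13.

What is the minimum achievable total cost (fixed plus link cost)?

388

Open {F1, F2, F3}: assign each demand point to its cheapest open site.
  S1→F1 7×5=35, S2→F1 18×2=36, S3→F1 8×2=16, S4→F3 6×6=36, S5→F3 13×7=91, S6→F2 18×4=72, S7→F3 13×2=26
  link cost 312, fixed 76 → total 388.
Compare {F1, F2, F3, F4}: link cost 312 + fixed 119 = 431.
Compare {F2, F3}: link cost 406 + fixed 48 = 454.
Compare {F1, F3}: link cost 402 + fixed 55 = 457.
All other subsets cost ≥ 431. Minimum total cost: 388.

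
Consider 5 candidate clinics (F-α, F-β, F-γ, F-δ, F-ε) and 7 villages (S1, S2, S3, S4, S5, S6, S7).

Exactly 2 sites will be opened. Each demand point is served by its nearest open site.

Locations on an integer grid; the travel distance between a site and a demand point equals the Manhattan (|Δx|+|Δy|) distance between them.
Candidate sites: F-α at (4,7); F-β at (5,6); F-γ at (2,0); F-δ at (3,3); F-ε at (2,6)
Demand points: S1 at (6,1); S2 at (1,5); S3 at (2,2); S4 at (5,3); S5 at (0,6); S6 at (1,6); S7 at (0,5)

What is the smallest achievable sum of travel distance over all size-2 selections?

Open {F-δ, F-ε}.
  S1→F-δ 5, S2→F-ε 2, S3→F-δ 2, S4→F-δ 2, S5→F-ε 2, S6→F-ε 1, S7→F-ε 3  ⇒ total 17.
Compare {F-β, F-ε}: total 21.
Compare {F-γ, F-ε}: total 21.
No size-2 selection does better; minimum is 17.

17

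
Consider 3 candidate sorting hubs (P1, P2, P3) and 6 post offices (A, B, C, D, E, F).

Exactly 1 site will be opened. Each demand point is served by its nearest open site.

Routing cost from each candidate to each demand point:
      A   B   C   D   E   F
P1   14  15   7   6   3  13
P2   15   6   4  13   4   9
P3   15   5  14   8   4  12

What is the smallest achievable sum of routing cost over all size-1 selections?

Open {P2}.
  A→P2 15, B→P2 6, C→P2 4, D→P2 13, E→P2 4, F→P2 9  ⇒ total 51.
Compare {P1}: total 58.
Compare {P3}: total 58.

51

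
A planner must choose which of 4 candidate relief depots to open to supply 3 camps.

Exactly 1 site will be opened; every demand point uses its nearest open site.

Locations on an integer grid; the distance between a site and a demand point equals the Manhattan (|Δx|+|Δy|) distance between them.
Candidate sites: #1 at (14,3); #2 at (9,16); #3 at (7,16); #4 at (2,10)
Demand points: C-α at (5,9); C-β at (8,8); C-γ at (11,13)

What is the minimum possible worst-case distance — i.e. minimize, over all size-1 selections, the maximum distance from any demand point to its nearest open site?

Open {#3}.
  Farthest demand point is C-α at distance 9 (to #3); all others are ≤ 9.
With {#2} the worst case is 11.
With {#4} the worst case is 12.
No size-1 selection achieves below 9.

9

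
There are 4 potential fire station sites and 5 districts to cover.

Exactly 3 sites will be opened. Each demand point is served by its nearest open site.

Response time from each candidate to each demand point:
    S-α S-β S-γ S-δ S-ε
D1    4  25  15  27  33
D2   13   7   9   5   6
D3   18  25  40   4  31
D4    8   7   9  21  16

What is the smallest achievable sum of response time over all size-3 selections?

Open {D1, D2, D3}.
  S-α→D1 4, S-β→D2 7, S-γ→D2 9, S-δ→D3 4, S-ε→D2 6  ⇒ total 30.
Compare {D1, D2, D4}: total 31.
Compare {D2, D3, D4}: total 34.
No size-3 selection does better; minimum is 30.

30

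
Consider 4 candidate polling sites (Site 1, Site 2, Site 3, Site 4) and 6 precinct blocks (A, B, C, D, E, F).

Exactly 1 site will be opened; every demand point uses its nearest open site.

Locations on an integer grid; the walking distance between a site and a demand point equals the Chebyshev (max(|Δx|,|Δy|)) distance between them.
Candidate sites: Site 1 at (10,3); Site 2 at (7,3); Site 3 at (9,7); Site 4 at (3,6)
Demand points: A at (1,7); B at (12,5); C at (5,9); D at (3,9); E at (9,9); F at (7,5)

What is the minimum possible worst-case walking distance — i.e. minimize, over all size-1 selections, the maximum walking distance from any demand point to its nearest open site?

Open {Site 2}.
  Farthest demand point is A at walking distance 6 (to Site 2); all others are ≤ 6.
With {Site 3} the worst case is 8.
With {Site 1} the worst case is 9.
No size-1 selection achieves below 6.

6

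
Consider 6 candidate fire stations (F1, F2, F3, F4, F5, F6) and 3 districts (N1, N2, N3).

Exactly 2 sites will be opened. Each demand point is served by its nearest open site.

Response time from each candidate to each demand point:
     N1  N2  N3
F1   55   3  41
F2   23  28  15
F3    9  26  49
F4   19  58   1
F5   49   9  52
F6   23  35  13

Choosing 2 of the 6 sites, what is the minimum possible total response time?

Open {F1, F4}.
  N1→F4 19, N2→F1 3, N3→F4 1  ⇒ total 23.
Compare {F4, F5}: total 29.
Compare {F3, F4}: total 36.
No size-2 selection does better; minimum is 23.

23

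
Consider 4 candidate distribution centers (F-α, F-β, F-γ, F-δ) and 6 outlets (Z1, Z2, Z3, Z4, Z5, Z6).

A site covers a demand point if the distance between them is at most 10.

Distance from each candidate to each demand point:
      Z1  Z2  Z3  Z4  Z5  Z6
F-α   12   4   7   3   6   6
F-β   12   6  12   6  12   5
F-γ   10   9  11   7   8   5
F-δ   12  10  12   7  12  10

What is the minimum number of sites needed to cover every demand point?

Coverage sets (demand points within 10 of each site):
  F-α: {Z2, Z3, Z4, Z5, Z6}
  F-β: {Z2, Z4, Z6}
  F-γ: {Z1, Z2, Z4, Z5, Z6}
  F-δ: {Z2, Z4, Z6}
No single site covers all 6 demand points.
But {F-α, F-γ} covers everything, so the minimum is 2.

2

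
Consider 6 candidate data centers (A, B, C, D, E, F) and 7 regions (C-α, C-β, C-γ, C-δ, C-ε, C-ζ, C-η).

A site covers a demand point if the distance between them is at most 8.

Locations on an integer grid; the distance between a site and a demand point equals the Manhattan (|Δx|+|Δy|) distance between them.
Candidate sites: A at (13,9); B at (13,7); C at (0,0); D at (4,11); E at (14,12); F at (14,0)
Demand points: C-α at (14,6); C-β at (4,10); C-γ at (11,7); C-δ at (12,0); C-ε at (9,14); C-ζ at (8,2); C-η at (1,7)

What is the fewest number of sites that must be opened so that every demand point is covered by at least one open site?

3

Coverage sets (demand points within 8 of each site):
  A: {C-α, C-γ}
  B: {C-α, C-γ, C-δ}
  C: {C-η}
  D: {C-β, C-ε, C-η}
  E: {C-α, C-γ, C-ε}
  F: {C-α, C-δ, C-ζ}
No 2 sites suffice: every size-2 union leaves at least one demand point uncovered.
But {A, D, F} covers everything, so the minimum is 3.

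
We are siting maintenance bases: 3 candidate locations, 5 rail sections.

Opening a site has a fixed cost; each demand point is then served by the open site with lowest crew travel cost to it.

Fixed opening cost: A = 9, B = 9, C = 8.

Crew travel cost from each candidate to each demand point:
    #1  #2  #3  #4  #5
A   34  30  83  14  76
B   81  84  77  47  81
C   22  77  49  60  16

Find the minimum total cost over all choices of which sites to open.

Open {A, C}: assign each demand point to its cheapest open site.
  #1→C 22, #2→A 30, #3→C 49, #4→A 14, #5→C 16
  crew travel cost 131, fixed 17 → total 148.
Compare {A, B, C}: crew travel cost 131 + fixed 26 = 157.
Compare {B, C}: crew travel cost 211 + fixed 17 = 228.
Compare {C}: crew travel cost 224 + fixed 8 = 232.
All other subsets cost ≥ 157. Minimum total cost: 148.

148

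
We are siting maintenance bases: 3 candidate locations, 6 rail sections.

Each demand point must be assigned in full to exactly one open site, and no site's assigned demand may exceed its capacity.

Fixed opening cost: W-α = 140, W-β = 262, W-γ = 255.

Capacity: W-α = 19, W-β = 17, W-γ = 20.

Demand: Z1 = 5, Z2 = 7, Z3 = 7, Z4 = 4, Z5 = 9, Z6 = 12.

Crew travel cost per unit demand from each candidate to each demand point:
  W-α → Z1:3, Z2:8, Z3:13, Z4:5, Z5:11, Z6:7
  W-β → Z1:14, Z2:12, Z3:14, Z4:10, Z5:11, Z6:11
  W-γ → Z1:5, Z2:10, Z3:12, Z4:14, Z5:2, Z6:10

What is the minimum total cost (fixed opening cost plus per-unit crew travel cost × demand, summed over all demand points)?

978

Open {W-α, W-β, W-γ}; cheapest assignment that respects the capacities:
  W-α (cap 19, load 19): Z2, Z6 — cost 7×8 + 12×7 = 140
  W-β (cap 17, load 11): Z3, Z4 — cost 7×14 + 4×10 = 138
  W-γ (cap 20, load 14): Z1, Z5 — cost 5×5 + 9×2 = 43
  Shipping 321, fixed 657 → total 978.
  Any other capacity-feasible assignment to {W-α, W-β, W-γ} ships for at least 321.
Total demand is 44 and no other set of sites has combined capacity ≥ 44, so {W-α, W-β, W-γ} is the only feasible choice of open sites. Minimum: 978.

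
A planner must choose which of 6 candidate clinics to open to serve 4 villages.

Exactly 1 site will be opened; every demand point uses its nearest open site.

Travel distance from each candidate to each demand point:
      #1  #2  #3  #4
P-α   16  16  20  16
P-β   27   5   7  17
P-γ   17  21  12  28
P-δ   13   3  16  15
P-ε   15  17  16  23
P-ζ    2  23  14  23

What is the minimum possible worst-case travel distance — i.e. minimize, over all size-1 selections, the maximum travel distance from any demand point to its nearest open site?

Open {P-δ}.
  Farthest demand point is #3 at travel distance 16 (to P-δ); all others are ≤ 16.
With {P-α} the worst case is 20.
With {P-ε} the worst case is 23.
No size-1 selection achieves below 16.

16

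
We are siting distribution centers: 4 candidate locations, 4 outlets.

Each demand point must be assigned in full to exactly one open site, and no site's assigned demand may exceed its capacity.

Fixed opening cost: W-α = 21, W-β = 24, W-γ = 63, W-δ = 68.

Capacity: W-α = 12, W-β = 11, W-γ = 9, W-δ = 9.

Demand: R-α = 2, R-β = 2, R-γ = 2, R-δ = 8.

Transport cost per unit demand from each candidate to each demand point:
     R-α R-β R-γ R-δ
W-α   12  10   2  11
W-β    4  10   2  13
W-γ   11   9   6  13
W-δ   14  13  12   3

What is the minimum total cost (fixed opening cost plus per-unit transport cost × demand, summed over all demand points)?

Open {W-β, W-δ}; cheapest assignment that respects the capacities:
  W-β (cap 11, load 6): R-α, R-β, R-γ — cost 2×4 + 2×10 + 2×2 = 32
  W-δ (cap 9, load 8): R-δ — cost 8×3 = 24
  Shipping 56, fixed 92 → total 148.
  Any other capacity-feasible assignment to {W-β, W-δ} ships for at least 56.
Compare {W-α, W-δ}: its best feasible assignment gives total 161.
Compare {W-α, W-β}: its best feasible assignment gives total 165.
Every other set of open sites that can feasibly serve all demand totals ≥ 161 even under its best assignment. Minimum: 148.

148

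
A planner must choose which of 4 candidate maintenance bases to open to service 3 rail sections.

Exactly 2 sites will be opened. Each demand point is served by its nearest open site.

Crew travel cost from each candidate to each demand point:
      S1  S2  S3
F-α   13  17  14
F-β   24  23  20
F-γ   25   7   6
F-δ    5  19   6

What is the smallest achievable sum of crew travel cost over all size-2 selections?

18

Open {F-γ, F-δ}.
  S1→F-δ 5, S2→F-γ 7, S3→F-γ 6  ⇒ total 18.
Compare {F-α, F-γ}: total 26.
Compare {F-α, F-δ}: total 28.
No size-2 selection does better; minimum is 18.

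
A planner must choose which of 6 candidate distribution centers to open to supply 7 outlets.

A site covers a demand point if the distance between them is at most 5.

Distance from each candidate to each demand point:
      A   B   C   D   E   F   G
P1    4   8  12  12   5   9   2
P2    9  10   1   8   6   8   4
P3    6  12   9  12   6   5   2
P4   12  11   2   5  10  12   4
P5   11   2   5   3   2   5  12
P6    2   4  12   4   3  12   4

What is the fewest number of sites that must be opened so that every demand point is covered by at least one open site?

2

Coverage sets (demand points within 5 of each site):
  P1: {A, E, G}
  P2: {C, G}
  P3: {F, G}
  P4: {C, D, G}
  P5: {B, C, D, E, F}
  P6: {A, B, D, E, G}
No single site covers all 7 demand points.
But {P1, P5} covers everything, so the minimum is 2.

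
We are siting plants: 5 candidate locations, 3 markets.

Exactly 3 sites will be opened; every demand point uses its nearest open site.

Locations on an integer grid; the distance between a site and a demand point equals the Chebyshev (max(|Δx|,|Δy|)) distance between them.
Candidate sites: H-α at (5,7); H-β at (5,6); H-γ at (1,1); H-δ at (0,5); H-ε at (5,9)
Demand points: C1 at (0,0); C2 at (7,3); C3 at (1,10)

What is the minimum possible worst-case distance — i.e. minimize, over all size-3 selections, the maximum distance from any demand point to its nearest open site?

4

Open {H-α, H-β, H-γ}.
  Farthest demand point is C3 at distance 4 (to H-α); all others are ≤ 4.
With {H-α, H-γ, H-δ} the worst case is 4.
With {H-α, H-γ, H-ε} the worst case is 4.
No size-3 selection achieves below 4.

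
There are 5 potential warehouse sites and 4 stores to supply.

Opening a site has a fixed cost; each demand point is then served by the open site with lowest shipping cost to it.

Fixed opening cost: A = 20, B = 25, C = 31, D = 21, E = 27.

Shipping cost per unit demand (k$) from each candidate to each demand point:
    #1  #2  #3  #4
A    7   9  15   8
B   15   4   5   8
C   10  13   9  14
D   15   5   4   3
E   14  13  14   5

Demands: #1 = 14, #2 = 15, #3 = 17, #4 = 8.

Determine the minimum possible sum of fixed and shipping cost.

306

Open {A, D}: assign each demand point to its cheapest open site.
  #1→A 14×7=98, #2→D 15×5=75, #3→D 17×4=68, #4→D 8×3=24
  shipping cost 265, fixed 41 → total 306.
Compare {A, B, D}: shipping cost 250 + fixed 66 = 316.
Compare {A, D, E}: shipping cost 265 + fixed 68 = 333.
Compare {A, C, D}: shipping cost 265 + fixed 72 = 337.
All other subsets cost ≥ 316. Minimum total cost: 306.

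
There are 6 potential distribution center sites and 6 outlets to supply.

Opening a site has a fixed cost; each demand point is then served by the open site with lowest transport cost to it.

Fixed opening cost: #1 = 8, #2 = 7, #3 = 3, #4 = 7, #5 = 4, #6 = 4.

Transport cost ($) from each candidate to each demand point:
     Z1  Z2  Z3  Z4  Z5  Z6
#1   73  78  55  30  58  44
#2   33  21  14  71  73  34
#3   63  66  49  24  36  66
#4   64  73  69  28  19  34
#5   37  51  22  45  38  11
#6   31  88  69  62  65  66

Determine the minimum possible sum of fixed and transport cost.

143

Open {#2, #3, #4, #5}: assign each demand point to its cheapest open site.
  Z1→#2 33, Z2→#2 21, Z3→#2 14, Z4→#3 24, Z5→#4 19, Z6→#5 11
  transport cost 122, fixed 21 → total 143.
Compare {#2, #4, #5}: transport cost 126 + fixed 18 = 144.
Compare {#2, #3, #4, #5, #6}: transport cost 120 + fixed 25 = 145.
Compare {#2, #4, #5, #6}: transport cost 124 + fixed 22 = 146.
All other subsets cost ≥ 144. Minimum total cost: 143.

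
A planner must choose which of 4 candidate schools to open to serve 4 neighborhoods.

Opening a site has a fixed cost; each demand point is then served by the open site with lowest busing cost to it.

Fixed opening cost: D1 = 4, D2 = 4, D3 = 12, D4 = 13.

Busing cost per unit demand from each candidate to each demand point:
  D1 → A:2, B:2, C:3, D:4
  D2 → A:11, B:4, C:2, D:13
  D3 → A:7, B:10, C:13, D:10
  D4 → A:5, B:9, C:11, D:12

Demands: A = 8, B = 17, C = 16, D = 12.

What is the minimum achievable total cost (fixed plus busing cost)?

138

Open {D1, D2}: assign each demand point to its cheapest open site.
  A→D1 8×2=16, B→D1 17×2=34, C→D2 16×2=32, D→D1 12×4=48
  busing cost 130, fixed 8 → total 138.
Compare {D1}: busing cost 146 + fixed 4 = 150.
Compare {D1, D2, D3}: busing cost 130 + fixed 20 = 150.
Compare {D1, D2, D4}: busing cost 130 + fixed 21 = 151.
All other subsets cost ≥ 150. Minimum total cost: 138.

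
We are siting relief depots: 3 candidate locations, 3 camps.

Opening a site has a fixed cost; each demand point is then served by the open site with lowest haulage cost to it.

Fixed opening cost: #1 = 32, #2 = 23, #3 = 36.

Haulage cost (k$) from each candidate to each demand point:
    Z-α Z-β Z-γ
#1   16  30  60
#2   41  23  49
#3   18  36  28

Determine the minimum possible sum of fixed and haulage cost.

Open {#3}: assign each demand point to its cheapest open site.
  Z-α→#3 18, Z-β→#3 36, Z-γ→#3 28
  haulage cost 82, fixed 36 → total 118.
Compare {#2, #3}: haulage cost 69 + fixed 59 = 128.
Compare {#2}: haulage cost 113 + fixed 23 = 136.
Compare {#1}: haulage cost 106 + fixed 32 = 138.
All other subsets cost ≥ 128. Minimum total cost: 118.

118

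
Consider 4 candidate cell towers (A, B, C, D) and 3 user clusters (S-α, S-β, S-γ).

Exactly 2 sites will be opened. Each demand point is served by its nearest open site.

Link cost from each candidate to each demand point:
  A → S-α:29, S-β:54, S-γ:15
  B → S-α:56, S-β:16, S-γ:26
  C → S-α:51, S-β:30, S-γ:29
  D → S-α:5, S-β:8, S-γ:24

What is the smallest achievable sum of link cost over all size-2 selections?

28

Open {A, D}.
  S-α→D 5, S-β→D 8, S-γ→A 15  ⇒ total 28.
Compare {B, D}: total 37.
Compare {C, D}: total 37.
No size-2 selection does better; minimum is 28.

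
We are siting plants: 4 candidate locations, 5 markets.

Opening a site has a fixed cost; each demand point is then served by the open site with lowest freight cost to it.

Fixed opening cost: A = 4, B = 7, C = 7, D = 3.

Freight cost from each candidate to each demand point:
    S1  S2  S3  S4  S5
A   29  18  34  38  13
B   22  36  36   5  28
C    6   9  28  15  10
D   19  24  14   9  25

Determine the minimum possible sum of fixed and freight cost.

58

Open {C, D}: assign each demand point to its cheapest open site.
  S1→C 6, S2→C 9, S3→D 14, S4→D 9, S5→C 10
  freight cost 48, fixed 10 → total 58.
Compare {B, C, D}: freight cost 44 + fixed 17 = 61.
Compare {A, C, D}: freight cost 48 + fixed 14 = 62.
Compare {A, B, C, D}: freight cost 44 + fixed 21 = 65.
All other subsets cost ≥ 61. Minimum total cost: 58.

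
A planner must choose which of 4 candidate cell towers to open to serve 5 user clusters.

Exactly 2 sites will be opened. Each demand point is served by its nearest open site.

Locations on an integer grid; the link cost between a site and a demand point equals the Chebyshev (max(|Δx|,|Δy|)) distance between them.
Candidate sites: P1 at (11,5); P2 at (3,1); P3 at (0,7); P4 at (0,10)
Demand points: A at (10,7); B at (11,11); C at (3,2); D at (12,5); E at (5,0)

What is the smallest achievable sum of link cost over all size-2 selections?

Open {P1, P2}.
  A→P1 2, B→P1 6, C→P2 1, D→P1 1, E→P2 2  ⇒ total 12.
Compare {P1, P3}: total 20.
Compare {P1, P4}: total 23.
No size-2 selection does better; minimum is 12.

12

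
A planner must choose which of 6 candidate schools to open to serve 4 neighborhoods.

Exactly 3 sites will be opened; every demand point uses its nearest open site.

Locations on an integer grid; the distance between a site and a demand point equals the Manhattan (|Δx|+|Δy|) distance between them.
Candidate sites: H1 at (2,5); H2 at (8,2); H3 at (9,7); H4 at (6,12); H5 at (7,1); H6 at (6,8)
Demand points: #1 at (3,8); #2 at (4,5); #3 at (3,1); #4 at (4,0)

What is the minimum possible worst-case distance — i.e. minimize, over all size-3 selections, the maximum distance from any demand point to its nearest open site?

Open {H1, H2, H5}.
  Farthest demand point is #1 at distance 4 (to H1); all others are ≤ 4.
With {H1, H3, H5} the worst case is 4.
With {H1, H4, H5} the worst case is 4.
No size-3 selection achieves below 4.

4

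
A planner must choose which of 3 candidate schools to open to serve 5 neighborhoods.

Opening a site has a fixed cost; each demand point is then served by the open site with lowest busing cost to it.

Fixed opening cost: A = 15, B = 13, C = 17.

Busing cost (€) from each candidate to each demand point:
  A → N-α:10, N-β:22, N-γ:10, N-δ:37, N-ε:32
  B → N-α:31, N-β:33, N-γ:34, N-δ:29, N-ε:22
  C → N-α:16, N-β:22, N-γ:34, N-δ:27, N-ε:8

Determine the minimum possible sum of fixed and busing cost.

109

Open {A, C}: assign each demand point to its cheapest open site.
  N-α→A 10, N-β→A 22, N-γ→A 10, N-δ→C 27, N-ε→C 8
  busing cost 77, fixed 32 → total 109.
Compare {A, B}: busing cost 93 + fixed 28 = 121.
Compare {A, B, C}: busing cost 77 + fixed 45 = 122.
Compare {C}: busing cost 107 + fixed 17 = 124.
All other subsets cost ≥ 121. Minimum total cost: 109.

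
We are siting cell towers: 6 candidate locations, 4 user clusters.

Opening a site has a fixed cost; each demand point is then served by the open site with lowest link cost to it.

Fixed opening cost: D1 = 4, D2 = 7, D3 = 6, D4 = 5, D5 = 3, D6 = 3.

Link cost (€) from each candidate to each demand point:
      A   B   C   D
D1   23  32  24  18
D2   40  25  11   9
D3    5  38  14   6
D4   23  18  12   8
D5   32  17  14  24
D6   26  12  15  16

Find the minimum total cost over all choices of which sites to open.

46

Open {D3, D6}: assign each demand point to its cheapest open site.
  A→D3 5, B→D6 12, C→D3 14, D→D3 6
  link cost 37, fixed 9 → total 46.
Compare {D3, D4, D6}: link cost 35 + fixed 14 = 49.
Compare {D3, D5, D6}: link cost 37 + fixed 12 = 49.
Compare {D1, D3, D6}: link cost 37 + fixed 13 = 50.
All other subsets cost ≥ 49. Minimum total cost: 46.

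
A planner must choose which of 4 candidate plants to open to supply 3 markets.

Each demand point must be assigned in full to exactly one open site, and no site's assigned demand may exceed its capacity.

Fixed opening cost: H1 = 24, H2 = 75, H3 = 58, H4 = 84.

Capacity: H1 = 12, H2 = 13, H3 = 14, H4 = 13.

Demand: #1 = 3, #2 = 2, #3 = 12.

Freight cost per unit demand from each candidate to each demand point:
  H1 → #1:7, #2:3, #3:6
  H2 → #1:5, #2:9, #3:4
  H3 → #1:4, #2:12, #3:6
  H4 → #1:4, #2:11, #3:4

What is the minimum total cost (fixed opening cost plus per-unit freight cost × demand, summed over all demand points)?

174

Open {H1, H2}; cheapest assignment that respects the capacities:
  H1 (cap 12, load 5): #1, #2 — cost 3×7 + 2×3 = 27
  H2 (cap 13, load 12): #3 — cost 12×4 = 48
  Shipping 75, fixed 99 → total 174.
  Any other capacity-feasible assignment to {H1, H2} ships for at least 75.
Compare {H1, H3}: its best feasible assignment gives total 181.
Compare {H1, H4}: its best feasible assignment gives total 183.
Every other set of open sites that can feasibly serve all demand totals ≥ 181 even under its best assignment. Minimum: 174.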